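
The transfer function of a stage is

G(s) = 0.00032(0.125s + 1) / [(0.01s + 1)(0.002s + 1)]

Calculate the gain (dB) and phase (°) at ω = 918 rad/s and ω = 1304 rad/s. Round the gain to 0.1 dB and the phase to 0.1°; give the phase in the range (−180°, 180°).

ω = 918: -54.4 dB, -55.7°; ω = 1304: -56.9 dB, -65.0°

At ω = 918 rad/s:
zero (1 + j918·0.125) = 1 + j114.75 → |·| ≈ 114.75, ∠ ≈ 89.50°
pole (1 + j918·0.01) = 1 + j9.18 → |·| ≈ 9.2343, ∠ ≈ 83.78°
pole (1 + j918·0.002) = 1 + j1.836 → |·| ≈ 2.0907, ∠ ≈ 61.42°
|G| = 0.00032 · 114.75 / (9.2343 · 2.0907) ≈ 0.001902
Gain = 20 log₁₀(0.001902) ≈ -54.42 dB
∠G = (89.50°) − (83.78° + 61.42°) = -55.70°

At ω = 1304 rad/s:
zero (1 + j1304·0.125) = 1 + j163 → |·| ≈ 163, ∠ ≈ 89.65°
pole (1 + j1304·0.01) = 1 + j13.04 → |·| ≈ 13.078, ∠ ≈ 85.61°
pole (1 + j1304·0.002) = 1 + j2.608 → |·| ≈ 2.7931, ∠ ≈ 69.02°
|G| = 0.00032 · 163 / (13.078 · 2.7931) ≈ 0.0014279
Gain = 20 log₁₀(0.0014279) ≈ -56.91 dB
∠G = (89.65°) − (85.61° + 69.02°) = -64.98°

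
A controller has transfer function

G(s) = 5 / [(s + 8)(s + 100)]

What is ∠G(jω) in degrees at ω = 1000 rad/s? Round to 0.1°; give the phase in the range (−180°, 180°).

-173.8°

At s = jω = j1000:
pole (s+8): 8 + j1000 → |·| = √(8²+1000²) = √1000064 ≈ 1000, ∠ = arctan(1000/8) ≈ 89.54°
pole (s+100): 100 + j1000 → |·| = √(100²+1000²) = √1010000 ≈ 1005, ∠ = arctan(1000/100) ≈ 84.29°
∠G = 0.00° − 173.83° = -173.83°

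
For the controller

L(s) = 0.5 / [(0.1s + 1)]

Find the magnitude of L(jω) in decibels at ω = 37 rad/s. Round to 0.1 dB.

-17.7 dB

At ω = 37 rad/s:
pole (1 + j37·0.1) = 1 + j3.7 → |·| ≈ 3.8328, ∠ ≈ 74.88°
|L| = 0.5 · 1 / (3.8328) ≈ 0.13045
Gain = 20 log₁₀(0.13045) ≈ -17.69 dB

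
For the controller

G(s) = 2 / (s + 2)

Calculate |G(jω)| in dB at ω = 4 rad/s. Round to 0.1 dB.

At s = jω = j4:
pole (s+2): 2 + j4 → |·| = √(2²+4²) = √20 ≈ 4.4721, ∠ = arctan(4/2) ≈ 63.43°
|G| = 2 / 4.4721 ≈ 0.44722
Gain = 20 log₁₀(0.44722) ≈ -6.99 dB

-7.0 dB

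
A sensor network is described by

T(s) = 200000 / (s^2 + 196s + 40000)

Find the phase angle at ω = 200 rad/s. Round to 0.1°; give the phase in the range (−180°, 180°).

-90.0°

At s = jω = j200:
quadratic: (j200)² + 196·j200 + 40000 = 0 + j39200 → |·| ≈ 39200, ∠ ≈ 90.00°
∠T = 0.00° − 90.00° = -90.00°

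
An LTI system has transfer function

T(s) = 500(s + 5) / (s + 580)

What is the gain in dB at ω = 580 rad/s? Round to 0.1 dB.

At s = jω = j580:
zero (s+5): 5 + j580 → |·| = √(5²+580²) = √336425 ≈ 580.02, ∠ = arctan(580/5) ≈ 89.51°
pole (s+580): 580 + j580 → |·| = √(580²+580²) = √672800 ≈ 820.24, ∠ = arctan(580/580) ≈ 45.00°
|T| = 500 · 580.02 / 820.24 ≈ 353.57
Gain = 20 log₁₀(353.57) ≈ 50.97 dB

51.0 dB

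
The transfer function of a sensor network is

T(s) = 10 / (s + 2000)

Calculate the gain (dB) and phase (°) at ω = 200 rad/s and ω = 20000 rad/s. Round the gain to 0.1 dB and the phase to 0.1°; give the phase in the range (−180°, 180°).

ω = 200: -46.1 dB, -5.7°; ω = 20000: -66.1 dB, -84.3°

At s = jω = j200:
pole (s+2000): 2000 + j200 → |·| = √(2000²+200²) = √4040000 ≈ 2010, ∠ = arctan(200/2000) ≈ 5.71°
|T| = 10 / 2010 ≈ 0.0049751
Gain = 20 log₁₀(0.0049751) ≈ -46.06 dB
∠T = 0.00° − 5.71° = -5.71°

At s = jω = j20000:
pole (s+2000): 2000 + j20000 → |·| = √(2000²+20000²) = √404000000 ≈ 20100, ∠ = arctan(20000/2000) ≈ 84.29°
|T| = 10 / 20100 ≈ 0.00049751
Gain = 20 log₁₀(0.00049751) ≈ -66.06 dB
∠T = 0.00° − 84.29° = -84.29°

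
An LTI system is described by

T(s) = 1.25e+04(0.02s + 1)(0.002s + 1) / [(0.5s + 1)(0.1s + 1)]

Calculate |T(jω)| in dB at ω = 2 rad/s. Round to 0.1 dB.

At ω = 2 rad/s:
zero (1 + j2·0.02) = 1 + j0.04 → |·| ≈ 1.0008, ∠ ≈ 2.29°
zero (1 + j2·0.002) = 1 + j0.004 → |·| ≈ 1, ∠ ≈ 0.23°
pole (1 + j2·0.5) = 1 + j1 → |·| ≈ 1.4142, ∠ ≈ 45.00°
pole (1 + j2·0.1) = 1 + j0.2 → |·| ≈ 1.0198, ∠ ≈ 11.31°
|T| = 1.25e+04 · 1.0008 · 1 / (1.4142 · 1.0198) ≈ 8674.2
Gain = 20 log₁₀(8674.2) ≈ 78.76 dB

78.8 dB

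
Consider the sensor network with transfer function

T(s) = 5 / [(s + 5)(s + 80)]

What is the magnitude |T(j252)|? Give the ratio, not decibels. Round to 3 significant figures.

7.50e-05

At s = jω = j252:
pole (s+5): 5 + j252 → |·| = √(5²+252²) = √63529 ≈ 252.05, ∠ = arctan(252/5) ≈ 88.86°
pole (s+80): 80 + j252 → |·| = √(80²+252²) = √69904 ≈ 264.39, ∠ = arctan(252/80) ≈ 72.39°
|T| = 5 / 66639 ≈ 7.5031e-05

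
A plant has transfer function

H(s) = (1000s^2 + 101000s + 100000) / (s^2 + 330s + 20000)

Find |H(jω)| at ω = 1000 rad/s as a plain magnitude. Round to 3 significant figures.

972

Substitute s = j1000:
Numerator: 1000(j1000)^2 + 101000(j1000) + 100000 = -999900000 + j101000000
Denominator: (j1000)^2 + 330(j1000) + 20000 = -980000 + j330000
|N| = √(999900000² + 101000000²) ≈ 1.005e+09, ∠N ≈ 174.23°
|D| = √(980000² + 330000²) ≈ 1.0341e+06, ∠D ≈ 161.39°
|H| = 1.005e+09 / 1.0341e+06 ≈ 971.86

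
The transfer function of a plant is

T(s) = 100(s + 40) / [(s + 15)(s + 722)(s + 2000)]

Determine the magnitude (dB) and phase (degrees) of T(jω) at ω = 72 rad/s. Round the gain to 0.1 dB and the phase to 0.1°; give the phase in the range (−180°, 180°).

-82.3 dB, -25.0°

At s = jω = j72:
zero (s+40): 40 + j72 → |·| = √(40²+72²) = √6784 ≈ 82.365, ∠ = arctan(72/40) ≈ 60.95°
pole (s+15): 15 + j72 → |·| = √(15²+72²) = √5409 ≈ 73.546, ∠ = arctan(72/15) ≈ 78.23°
pole (s+722): 722 + j72 → |·| = √(722²+72²) = √526468 ≈ 725.58, ∠ = arctan(72/722) ≈ 5.69°
pole (s+2000): 2000 + j72 → |·| = √(2000²+72²) = √4005184 ≈ 2001.3, ∠ = arctan(72/2000) ≈ 2.06°
|T| = 100 · 82.365 / 1.068e+08 ≈ 7.7121e-05
Gain = 20 log₁₀(7.7121e-05) ≈ -82.26 dB
∠T = 60.95° − 85.98° = -25.03°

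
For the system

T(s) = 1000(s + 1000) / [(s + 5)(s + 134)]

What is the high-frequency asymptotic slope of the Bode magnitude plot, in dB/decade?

-20 dB/decade

Each pole contributes −20 dB/decade at high frequency; each zero contributes +20 dB/decade.
Net: 1 zero(s) − 2 pole(s) → -20 dB/decade.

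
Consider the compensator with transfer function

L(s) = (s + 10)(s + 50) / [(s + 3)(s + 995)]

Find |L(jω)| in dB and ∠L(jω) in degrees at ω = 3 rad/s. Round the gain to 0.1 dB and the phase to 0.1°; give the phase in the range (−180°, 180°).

-18.1 dB, -25.0°

At s = jω = j3:
zero (s+10): 10 + j3 → |·| = √(10²+3²) = √109 ≈ 10.44, ∠ = arctan(3/10) ≈ 16.70°
zero (s+50): 50 + j3 → |·| = √(50²+3²) = √2509 ≈ 50.09, ∠ = arctan(3/50) ≈ 3.43°
pole (s+3): 3 + j3 → |·| = √(3²+3²) = √18 ≈ 4.2426, ∠ = arctan(3/3) ≈ 45.00°
pole (s+995): 995 + j3 → |·| = √(995²+3²) = √990034 ≈ 995, ∠ = arctan(3/995) ≈ 0.17°
|L| = 1 · 522.94 / 4221.4 ≈ 0.12388
Gain = 20 log₁₀(0.12388) ≈ -18.14 dB
∠L = 20.13° − 45.17° = -25.04°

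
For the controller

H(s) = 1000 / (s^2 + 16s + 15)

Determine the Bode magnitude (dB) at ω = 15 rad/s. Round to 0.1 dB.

Substitute s = j15:
Numerator: 1000 = 1000 + j0
Denominator: (j15)^2 + 16(j15) + 15 = -210 + j240
|N| = √(1000² + 0²) ≈ 1000, ∠N ≈ 0.00°
|D| = √(210² + 240²) ≈ 318.9, ∠D ≈ 131.19°
|H| = 1000 / 318.9 ≈ 3.1358
Gain = 20 log₁₀(3.1358) ≈ 9.93 dB

9.9 dB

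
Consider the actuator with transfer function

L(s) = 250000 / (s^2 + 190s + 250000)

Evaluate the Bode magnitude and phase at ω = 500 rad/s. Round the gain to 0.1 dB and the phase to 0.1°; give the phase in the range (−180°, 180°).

At s = jω = j500:
quadratic: (j500)² + 190·j500 + 250000 = 0 + j95000 → |·| ≈ 95000, ∠ ≈ 90.00°
|L| = 250000 / 95000 ≈ 2.6316
Gain = 20 log₁₀(2.6316) ≈ 8.40 dB
∠L = 0.00° − 90.00° = -90.00°

8.4 dB, -90.0°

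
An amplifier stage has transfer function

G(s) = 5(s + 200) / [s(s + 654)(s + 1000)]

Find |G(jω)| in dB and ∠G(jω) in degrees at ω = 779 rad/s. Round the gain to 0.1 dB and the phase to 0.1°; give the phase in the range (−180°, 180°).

At s = jω = j779:
zero (s+200): 200 + j779 → |·| = √(200²+779²) = √646841 ≈ 804.26, ∠ = arctan(779/200) ≈ 75.60°
pole (s+654): 654 + j779 → |·| = √(654²+779²) = √1034557 ≈ 1017.1, ∠ = arctan(779/654) ≈ 49.99°
pole (s+1000): 1000 + j779 → |·| = √(1000²+779²) = √1606841 ≈ 1267.6, ∠ = arctan(779/1000) ≈ 37.92°
pole at origin: |s| = 779, ∠ = 90.00° (in denominator)
|G| = 5 · 804.26 / 1.0043e+09 ≈ 4.0041e-06
Gain = 20 log₁₀(4.0041e-06) ≈ -107.95 dB
∠G = 75.60° − 177.91° = -102.31°

-108.0 dB, -102.3°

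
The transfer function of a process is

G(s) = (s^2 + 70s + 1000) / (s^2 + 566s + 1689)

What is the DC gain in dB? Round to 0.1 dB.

G(0) = 1000 / 1689 ≈ 0.59207
20 log₁₀(0.59207) ≈ -4.55 dB

-4.6 dB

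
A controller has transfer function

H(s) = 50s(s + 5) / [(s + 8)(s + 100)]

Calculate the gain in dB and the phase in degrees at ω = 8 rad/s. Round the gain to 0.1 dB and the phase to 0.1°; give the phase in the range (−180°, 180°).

10.4 dB, 98.4°

At s = jω = j8:
zero (s+5): 5 + j8 → |·| = √(5²+8²) = √89 ≈ 9.434, ∠ = arctan(8/5) ≈ 57.99°
zero at origin: s = j8 → |·| = 8, ∠ = 90.00°
pole (s+8): 8 + j8 → |·| = √(8²+8²) = √128 ≈ 11.314, ∠ = arctan(8/8) ≈ 45.00°
pole (s+100): 100 + j8 → |·| = √(100²+8²) = √10064 ≈ 100.32, ∠ = arctan(8/100) ≈ 4.57°
|H| = 50 · 75.472 / 1135 ≈ 3.3248
Gain = 20 log₁₀(3.3248) ≈ 10.44 dB
∠H = 147.99° − 49.57° = 98.42°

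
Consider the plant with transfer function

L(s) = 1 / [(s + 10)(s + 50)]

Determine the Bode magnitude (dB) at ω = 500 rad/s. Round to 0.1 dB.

At s = jω = j500:
pole (s+10): 10 + j500 → |·| = √(10²+500²) = √250100 ≈ 500.1, ∠ = arctan(500/10) ≈ 88.85°
pole (s+50): 50 + j500 → |·| = √(50²+500²) = √252500 ≈ 502.49, ∠ = arctan(500/50) ≈ 84.29°
|L| = 1 / 2.513e+05 ≈ 3.9793e-06
Gain = 20 log₁₀(3.9793e-06) ≈ -108.00 dB

-108.0 dB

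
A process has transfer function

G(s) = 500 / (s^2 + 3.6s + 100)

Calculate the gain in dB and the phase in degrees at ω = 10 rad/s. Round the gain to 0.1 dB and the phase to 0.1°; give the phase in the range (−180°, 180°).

22.9 dB, -90.0°

At s = jω = j10:
quadratic: (j10)² + 3.6·j10 + 100 = 0 + j36 → |·| ≈ 36, ∠ ≈ 90.00°
|G| = 500 / 36 ≈ 13.889
Gain = 20 log₁₀(13.889) ≈ 22.85 dB
∠G = 0.00° − 90.00° = -90.00°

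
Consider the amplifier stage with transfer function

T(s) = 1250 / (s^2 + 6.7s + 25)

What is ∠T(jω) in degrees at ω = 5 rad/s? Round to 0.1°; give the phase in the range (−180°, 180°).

-90.0°

At s = jω = j5:
quadratic: (j5)² + 6.7·j5 + 25 = 0 + j33.5 → |·| ≈ 33.5, ∠ ≈ 90.00°
∠T = 0.00° − 90.00° = -90.00°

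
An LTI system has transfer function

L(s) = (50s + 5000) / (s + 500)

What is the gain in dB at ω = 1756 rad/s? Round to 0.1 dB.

33.7 dB

Substitute s = j1756:
Numerator: 50(j1756) + 5000 = 5000 + j87800
Denominator: (j1756) + 500 = 500 + j1756
|N| = √(5000² + 87800²) ≈ 87942, ∠N ≈ 86.74°
|D| = √(500² + 1756²) ≈ 1825.8, ∠D ≈ 74.11°
|L| = 87942 / 1825.8 ≈ 48.166
Gain = 20 log₁₀(48.166) ≈ 33.65 dB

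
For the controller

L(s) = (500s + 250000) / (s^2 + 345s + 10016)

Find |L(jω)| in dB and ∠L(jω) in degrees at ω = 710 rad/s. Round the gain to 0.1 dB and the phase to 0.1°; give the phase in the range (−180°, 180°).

-2.1 dB, -98.8°

Substitute s = j710:
Numerator: 500(j710) + 250000 = 250000 + j355000
Denominator: (j710)^2 + 345(j710) + 10016 = -494084 + j244950
|N| = √(250000² + 355000²) ≈ 4.3419e+05, ∠N ≈ 54.85°
|D| = √(494084² + 244950²) ≈ 5.5147e+05, ∠D ≈ 153.63°
|L| = 4.3419e+05 / 5.5147e+05 ≈ 0.78733
Gain = 20 log₁₀(0.78733) ≈ -2.08 dB
∠L = 54.85° − 153.63° = -98.78°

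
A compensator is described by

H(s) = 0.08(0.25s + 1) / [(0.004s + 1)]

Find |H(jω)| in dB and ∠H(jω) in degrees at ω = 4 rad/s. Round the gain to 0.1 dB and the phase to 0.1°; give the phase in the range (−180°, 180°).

-18.9 dB, 44.1°

At ω = 4 rad/s:
zero (1 + j4·0.25) = 1 + j1 → |·| ≈ 1.4142, ∠ ≈ 45.00°
pole (1 + j4·0.004) = 1 + j0.016 → |·| ≈ 1.0001, ∠ ≈ 0.92°
|H| = 0.08 · 1.4142 / (1.0001) ≈ 0.11312
Gain = 20 log₁₀(0.11312) ≈ -18.93 dB
∠H = (45.00°) − (0.92°) = 44.08°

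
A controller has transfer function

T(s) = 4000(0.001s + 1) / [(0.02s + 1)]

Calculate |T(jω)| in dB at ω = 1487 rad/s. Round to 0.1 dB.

47.6 dB

At ω = 1487 rad/s:
zero (1 + j1487·0.001) = 1 + j1.487 → |·| ≈ 1.792, ∠ ≈ 56.08°
pole (1 + j1487·0.02) = 1 + j29.74 → |·| ≈ 29.757, ∠ ≈ 88.07°
|T| = 4000 · 1.792 / (29.757) ≈ 240.88
Gain = 20 log₁₀(240.88) ≈ 47.64 dB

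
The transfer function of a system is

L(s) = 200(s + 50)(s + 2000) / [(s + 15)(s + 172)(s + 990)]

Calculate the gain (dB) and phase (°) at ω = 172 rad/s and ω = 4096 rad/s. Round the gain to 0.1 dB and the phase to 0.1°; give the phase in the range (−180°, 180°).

At s = jω = j172:
zero (s+50): 50 + j172 → |·| = √(50²+172²) = √32084 ≈ 179.12, ∠ = arctan(172/50) ≈ 73.79°
zero (s+2000): 2000 + j172 → |·| = √(2000²+172²) = √4029584 ≈ 2007.4, ∠ = arctan(172/2000) ≈ 4.92°
pole (s+15): 15 + j172 → |·| = √(15²+172²) = √29809 ≈ 172.65, ∠ = arctan(172/15) ≈ 85.02°
pole (s+172): 172 + j172 → |·| = √(172²+172²) = √59168 ≈ 243.24, ∠ = arctan(172/172) ≈ 45.00°
pole (s+990): 990 + j172 → |·| = √(990²+172²) = √1009684 ≈ 1004.8, ∠ = arctan(172/990) ≈ 9.86°
|L| = 200 · 3.5957e+05 / 4.2197e+07 ≈ 1.7042
Gain = 20 log₁₀(1.7042) ≈ 4.63 dB
∠L = 78.71° − 139.88° = -61.17°

At s = jω = j4096:
zero (s+50): 50 + j4096 → |·| = √(50²+4096²) = √16779716 ≈ 4096.3, ∠ = arctan(4096/50) ≈ 89.30°
zero (s+2000): 2000 + j4096 → |·| = √(2000²+4096²) = √20777216 ≈ 4558.2, ∠ = arctan(4096/2000) ≈ 63.97°
pole (s+15): 15 + j4096 → |·| = √(15²+4096²) = √16777441 ≈ 4096, ∠ = arctan(4096/15) ≈ 89.79°
pole (s+172): 172 + j4096 → |·| = √(172²+4096²) = √16806800 ≈ 4099.6, ∠ = arctan(4096/172) ≈ 87.60°
pole (s+990): 990 + j4096 → |·| = √(990²+4096²) = √17757316 ≈ 4213.9, ∠ = arctan(4096/990) ≈ 76.41°
|L| = 200 · 1.8672e+07 / 7.076e+10 ≈ 0.052776
Gain = 20 log₁₀(0.052776) ≈ -25.55 dB
∠L = 153.27° − 253.80° = -100.53°

ω = 172: 4.6 dB, -61.2°; ω = 4096: -25.6 dB, -100.5°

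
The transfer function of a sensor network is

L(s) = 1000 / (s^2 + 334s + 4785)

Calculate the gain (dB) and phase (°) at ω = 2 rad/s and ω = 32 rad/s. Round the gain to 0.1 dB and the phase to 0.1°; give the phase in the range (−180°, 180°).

Substitute s = j2:
Numerator: 1000 = 1000 + j0
Denominator: (j2)^2 + 334(j2) + 4785 = 4781 + j668
|N| = √(1000² + 0²) ≈ 1000, ∠N ≈ 0.00°
|D| = √(4781² + 668²) ≈ 4827.4, ∠D ≈ 7.95°
|L| = 1000 / 4827.4 ≈ 0.20715
Gain = 20 log₁₀(0.20715) ≈ -13.67 dB
∠L = 0.00° − 7.95° = -7.95°

Substitute s = j32:
Numerator: 1000 = 1000 + j0
Denominator: (j32)^2 + 334(j32) + 4785 = 3761 + j10688
|N| = √(1000² + 0²) ≈ 1000, ∠N ≈ 0.00°
|D| = √(3761² + 10688²) ≈ 11330, ∠D ≈ 70.61°
|L| = 1000 / 11330 ≈ 0.088261
Gain = 20 log₁₀(0.088261) ≈ -21.08 dB
∠L = 0.00° − 70.61° = -70.61°

ω = 2: -13.7 dB, -8.0°; ω = 32: -21.1 dB, -70.6°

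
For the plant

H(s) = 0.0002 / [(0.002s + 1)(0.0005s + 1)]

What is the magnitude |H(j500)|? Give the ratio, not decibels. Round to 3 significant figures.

At ω = 500 rad/s:
pole (1 + j500·0.002) = 1 + j1 → |·| ≈ 1.4142, ∠ ≈ 45.00°
pole (1 + j500·0.0005) = 1 + j0.25 → |·| ≈ 1.0308, ∠ ≈ 14.04°
|H| = 0.0002 · 1 / (1.4142 · 1.0308) ≈ 0.0001372

0.000137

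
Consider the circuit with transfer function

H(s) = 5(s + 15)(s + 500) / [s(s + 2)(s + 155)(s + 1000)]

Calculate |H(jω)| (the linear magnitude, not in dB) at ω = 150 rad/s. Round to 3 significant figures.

At s = jω = j150:
zero (s+15): 15 + j150 → |·| = √(15²+150²) = √22725 ≈ 150.75, ∠ = arctan(150/15) ≈ 84.29°
zero (s+500): 500 + j150 → |·| = √(500²+150²) = √272500 ≈ 522.02, ∠ = arctan(150/500) ≈ 16.70°
pole (s+2): 2 + j150 → |·| = √(2²+150²) = √22504 ≈ 150.01, ∠ = arctan(150/2) ≈ 89.24°
pole (s+155): 155 + j150 → |·| = √(155²+150²) = √46525 ≈ 215.7, ∠ = arctan(150/155) ≈ 44.06°
pole (s+1000): 1000 + j150 → |·| = √(1000²+150²) = √1022500 ≈ 1011.2, ∠ = arctan(150/1000) ≈ 8.53°
pole at origin: |s| = 150, ∠ = 90.00° (in denominator)
|H| = 5 · 78695 / 4.9079e+09 ≈ 8.0172e-05

8.02e-05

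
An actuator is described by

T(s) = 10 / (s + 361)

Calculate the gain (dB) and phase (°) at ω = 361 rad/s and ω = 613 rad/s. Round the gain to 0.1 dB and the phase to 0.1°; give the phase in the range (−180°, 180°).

ω = 361: -34.2 dB, -45.0°; ω = 613: -37.0 dB, -59.5°

At s = jω = j361:
pole (s+361): 361 + j361 → |·| = √(361²+361²) = √260642 ≈ 510.53, ∠ = arctan(361/361) ≈ 45.00°
|T| = 10 / 510.53 ≈ 0.019587
Gain = 20 log₁₀(0.019587) ≈ -34.16 dB
∠T = 0.00° − 45.00° = -45.00°

At s = jω = j613:
pole (s+361): 361 + j613 → |·| = √(361²+613²) = √506090 ≈ 711.4, ∠ = arctan(613/361) ≈ 59.51°
|T| = 10 / 711.4 ≈ 0.014057
Gain = 20 log₁₀(0.014057) ≈ -37.04 dB
∠T = 0.00° − 59.51° = -59.51°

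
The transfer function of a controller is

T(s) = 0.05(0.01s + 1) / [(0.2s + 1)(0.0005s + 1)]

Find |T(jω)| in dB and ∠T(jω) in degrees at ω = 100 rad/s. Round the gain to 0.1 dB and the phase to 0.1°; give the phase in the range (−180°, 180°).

At ω = 100 rad/s:
zero (1 + j100·0.01) = 1 + j1 → |·| ≈ 1.4142, ∠ ≈ 45.00°
pole (1 + j100·0.2) = 1 + j20 → |·| ≈ 20.025, ∠ ≈ 87.14°
pole (1 + j100·0.0005) = 1 + j0.05 → |·| ≈ 1.0012, ∠ ≈ 2.86°
|T| = 0.05 · 1.4142 / (20.025 · 1.0012) ≈ 0.0035269
Gain = 20 log₁₀(0.0035269) ≈ -49.05 dB
∠T = (45.00°) − (87.14° + 2.86°) = -45.00°

-49.1 dB, -45.0°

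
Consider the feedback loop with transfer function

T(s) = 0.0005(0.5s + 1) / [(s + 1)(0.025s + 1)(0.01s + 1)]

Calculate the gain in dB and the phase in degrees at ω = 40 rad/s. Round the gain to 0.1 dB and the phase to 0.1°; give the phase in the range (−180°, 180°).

-75.7 dB, -68.2°

At ω = 40 rad/s:
zero (1 + j40·0.5) = 1 + j20 → |·| ≈ 20.025, ∠ ≈ 87.14°
pole (1 + j40·1) = 1 + j40 → |·| ≈ 40.012, ∠ ≈ 88.57°
pole (1 + j40·0.025) = 1 + j1 → |·| ≈ 1.4142, ∠ ≈ 45.00°
pole (1 + j40·0.01) = 1 + j0.4 → |·| ≈ 1.077, ∠ ≈ 21.80°
|T| = 0.0005 · 20.025 / (40.012 · 1.4142 · 1.077) ≈ 0.0001643
Gain = 20 log₁₀(0.0001643) ≈ -75.69 dB
∠T = (87.14°) − (88.57° + 45.00° + 21.80°) = -68.23°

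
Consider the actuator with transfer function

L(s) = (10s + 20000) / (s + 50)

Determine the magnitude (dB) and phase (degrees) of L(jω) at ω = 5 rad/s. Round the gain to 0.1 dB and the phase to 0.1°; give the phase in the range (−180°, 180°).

52.0 dB, -5.6°

Substitute s = j5:
Numerator: 10(j5) + 20000 = 20000 + j50
Denominator: (j5) + 50 = 50 + j5
|N| = √(20000² + 50²) ≈ 20000, ∠N ≈ 0.14°
|D| = √(50² + 5²) ≈ 50.249, ∠D ≈ 5.71°
|L| = 20000 / 50.249 ≈ 398.02
Gain = 20 log₁₀(398.02) ≈ 52.00 dB
∠L = 0.14° − 5.71° = -5.57°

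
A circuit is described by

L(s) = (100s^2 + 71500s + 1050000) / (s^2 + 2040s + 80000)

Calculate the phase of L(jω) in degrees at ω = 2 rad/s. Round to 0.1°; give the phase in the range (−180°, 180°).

Substitute s = j2:
Numerator: 100(j2)^2 + 71500(j2) + 1050000 = 1049600 + j143000
Denominator: (j2)^2 + 2040(j2) + 80000 = 79996 + j4080
|N| = √(1049600² + 143000²) ≈ 1.0593e+06, ∠N ≈ 7.76°
|D| = √(79996² + 4080²) ≈ 80100, ∠D ≈ 2.92°
∠L = 7.76° − 2.92° = 4.84°

4.8°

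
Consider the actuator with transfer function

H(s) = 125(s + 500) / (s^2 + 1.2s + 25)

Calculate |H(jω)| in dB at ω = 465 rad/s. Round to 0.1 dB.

-8.1 dB

At s = jω = j465:
zero (s+500): 500 + j465 → |·| = √(500²+465²) = √466225 ≈ 682.81, ∠ = arctan(465/500) ≈ 42.92°
quadratic: (j465)² + 1.2·j465 + 25 = -216200 + j558 → |·| ≈ 2.162e+05, ∠ ≈ 179.85°
|H| = 125 · 682.81 / 2.162e+05 ≈ 0.39478
Gain = 20 log₁₀(0.39478) ≈ -8.07 dB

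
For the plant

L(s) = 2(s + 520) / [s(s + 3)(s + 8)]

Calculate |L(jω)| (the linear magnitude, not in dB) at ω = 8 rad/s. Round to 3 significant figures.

At s = jω = j8:
zero (s+520): 520 + j8 → |·| = √(520²+8²) = √270464 ≈ 520.06, ∠ = arctan(8/520) ≈ 0.88°
pole (s+3): 3 + j8 → |·| = √(3²+8²) = √73 ≈ 8.544, ∠ = arctan(8/3) ≈ 69.44°
pole (s+8): 8 + j8 → |·| = √(8²+8²) = √128 ≈ 11.314, ∠ = arctan(8/8) ≈ 45.00°
pole at origin: |s| = 8, ∠ = 90.00° (in denominator)
|L| = 2 · 520.06 / 773.33 ≈ 1.345

1.35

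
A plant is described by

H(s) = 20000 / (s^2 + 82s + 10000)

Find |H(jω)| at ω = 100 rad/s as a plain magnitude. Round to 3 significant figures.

2.44

At s = jω = j100:
quadratic: (j100)² + 82·j100 + 10000 = 0 + j8200 → |·| ≈ 8200, ∠ ≈ 90.00°
|H| = 20000 / 8200 ≈ 2.439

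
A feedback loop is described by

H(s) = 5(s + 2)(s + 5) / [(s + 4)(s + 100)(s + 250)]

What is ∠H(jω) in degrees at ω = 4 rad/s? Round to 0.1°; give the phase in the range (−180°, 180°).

At s = jω = j4:
zero (s+2): 2 + j4 → |·| = √(2²+4²) = √20 ≈ 4.4721, ∠ = arctan(4/2) ≈ 63.43°
zero (s+5): 5 + j4 → |·| = √(5²+4²) = √41 ≈ 6.4031, ∠ = arctan(4/5) ≈ 38.66°
pole (s+4): 4 + j4 → |·| = √(4²+4²) = √32 ≈ 5.6569, ∠ = arctan(4/4) ≈ 45.00°
pole (s+100): 100 + j4 → |·| = √(100²+4²) = √10016 ≈ 100.08, ∠ = arctan(4/100) ≈ 2.29°
pole (s+250): 250 + j4 → |·| = √(250²+4²) = √62516 ≈ 250.03, ∠ = arctan(4/250) ≈ 0.92°
∠H = 102.09° − 48.21° = 53.88°

53.9°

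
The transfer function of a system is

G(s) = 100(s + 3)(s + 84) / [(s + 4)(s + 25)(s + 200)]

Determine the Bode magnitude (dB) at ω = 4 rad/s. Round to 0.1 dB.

At s = jω = j4:
zero (s+3): 3 + j4 → |·| = √(3²+4²) = √25 ≈ 5, ∠ = arctan(4/3) ≈ 53.13°
zero (s+84): 84 + j4 → |·| = √(84²+4²) = √7072 ≈ 84.095, ∠ = arctan(4/84) ≈ 2.73°
pole (s+4): 4 + j4 → |·| = √(4²+4²) = √32 ≈ 5.6569, ∠ = arctan(4/4) ≈ 45.00°
pole (s+25): 25 + j4 → |·| = √(25²+4²) = √641 ≈ 25.318, ∠ = arctan(4/25) ≈ 9.09°
pole (s+200): 200 + j4 → |·| = √(200²+4²) = √40016 ≈ 200.04, ∠ = arctan(4/200) ≈ 1.15°
|G| = 100 · 420.48 / 28650 ≈ 1.4676
Gain = 20 log₁₀(1.4676) ≈ 3.33 dB

3.3 dB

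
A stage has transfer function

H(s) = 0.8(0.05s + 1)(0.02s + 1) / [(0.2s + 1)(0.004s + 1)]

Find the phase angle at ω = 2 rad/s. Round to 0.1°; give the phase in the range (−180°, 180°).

-14.3°

At ω = 2 rad/s:
zero (1 + j2·0.05) = 1 + j0.1 → |·| ≈ 1.005, ∠ ≈ 5.71°
zero (1 + j2·0.02) = 1 + j0.04 → |·| ≈ 1.0008, ∠ ≈ 2.29°
pole (1 + j2·0.2) = 1 + j0.4 → |·| ≈ 1.077, ∠ ≈ 21.80°
pole (1 + j2·0.004) = 1 + j0.008 → |·| ≈ 1, ∠ ≈ 0.46°
∠H = (5.71° + 2.29°) − (21.80° + 0.46°) = -14.26°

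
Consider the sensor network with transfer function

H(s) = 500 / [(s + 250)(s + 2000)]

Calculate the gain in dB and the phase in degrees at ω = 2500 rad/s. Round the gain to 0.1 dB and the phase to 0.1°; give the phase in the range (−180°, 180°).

At s = jω = j2500:
pole (s+250): 250 + j2500 → |·| = √(250²+2500²) = √6312500 ≈ 2512.5, ∠ = arctan(2500/250) ≈ 84.29°
pole (s+2000): 2000 + j2500 → |·| = √(2000²+2500²) = √10250000 ≈ 3201.6, ∠ = arctan(2500/2000) ≈ 51.34°
|H| = 500 / 8.044e+06 ≈ 6.2158e-05
Gain = 20 log₁₀(6.2158e-05) ≈ -84.13 dB
∠H = 0.00° − 135.63° = -135.63°

-84.1 dB, -135.6°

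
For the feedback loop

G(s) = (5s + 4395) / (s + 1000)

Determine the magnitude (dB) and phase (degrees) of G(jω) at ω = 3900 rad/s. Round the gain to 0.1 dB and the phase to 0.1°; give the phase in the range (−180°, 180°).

Substitute s = j3900:
Numerator: 5(j3900) + 4395 = 4395 + j19500
Denominator: (j3900) + 1000 = 1000 + j3900
|N| = √(4395² + 19500²) ≈ 19989, ∠N ≈ 77.30°
|D| = √(1000² + 3900²) ≈ 4026.2, ∠D ≈ 75.62°
|G| = 19989 / 4026.2 ≈ 4.9647
Gain = 20 log₁₀(4.9647) ≈ 13.92 dB
∠G = 77.30° − 75.62° = 1.68°

13.9 dB, 1.7°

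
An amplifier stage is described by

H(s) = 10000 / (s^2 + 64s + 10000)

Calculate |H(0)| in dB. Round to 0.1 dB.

0.0 dB

H(0) = 10000 / 10000 = 1
20 log₁₀(1) ≈ 0.00 dB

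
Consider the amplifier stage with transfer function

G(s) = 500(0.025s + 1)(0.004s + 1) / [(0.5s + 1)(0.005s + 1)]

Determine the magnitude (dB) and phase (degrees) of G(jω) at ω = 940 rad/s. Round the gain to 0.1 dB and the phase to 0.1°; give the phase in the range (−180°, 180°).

At ω = 940 rad/s:
zero (1 + j940·0.025) = 1 + j23.5 → |·| ≈ 23.521, ∠ ≈ 87.56°
zero (1 + j940·0.004) = 1 + j3.76 → |·| ≈ 3.8907, ∠ ≈ 75.11°
pole (1 + j940·0.5) = 1 + j470 → |·| ≈ 470, ∠ ≈ 89.88°
pole (1 + j940·0.005) = 1 + j4.7 → |·| ≈ 4.8052, ∠ ≈ 77.99°
|G| = 500 · 23.521 · 3.8907 / (470 · 4.8052) ≈ 20.26
Gain = 20 log₁₀(20.26) ≈ 26.13 dB
∠G = (87.56° + 75.11°) − (89.88° + 77.99°) = -5.20°

26.1 dB, -5.2°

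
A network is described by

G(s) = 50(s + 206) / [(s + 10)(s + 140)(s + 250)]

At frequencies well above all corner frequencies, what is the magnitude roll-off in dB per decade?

Each pole contributes −20 dB/decade at high frequency; each zero contributes +20 dB/decade.
Net: 1 zero(s) − 3 pole(s) → -40 dB/decade.

-40 dB/decade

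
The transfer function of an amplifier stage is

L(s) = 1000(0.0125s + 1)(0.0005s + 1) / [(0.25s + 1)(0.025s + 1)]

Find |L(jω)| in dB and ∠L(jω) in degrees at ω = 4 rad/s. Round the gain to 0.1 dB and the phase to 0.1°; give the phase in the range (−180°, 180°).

At ω = 4 rad/s:
zero (1 + j4·0.0125) = 1 + j0.05 → |·| ≈ 1.0012, ∠ ≈ 2.86°
zero (1 + j4·0.0005) = 1 + j0.002 → |·| ≈ 1, ∠ ≈ 0.11°
pole (1 + j4·0.25) = 1 + j1 → |·| ≈ 1.4142, ∠ ≈ 45.00°
pole (1 + j4·0.025) = 1 + j0.1 → |·| ≈ 1.005, ∠ ≈ 5.71°
|L| = 1000 · 1.0012 · 1 / (1.4142 · 1.005) ≈ 704.44
Gain = 20 log₁₀(704.44) ≈ 56.96 dB
∠L = (2.86° + 0.11°) − (45.00° + 5.71°) = -47.74°

57.0 dB, -47.7°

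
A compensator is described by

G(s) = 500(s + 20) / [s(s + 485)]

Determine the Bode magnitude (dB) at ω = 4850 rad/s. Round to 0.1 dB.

At s = jω = j4850:
zero (s+20): 20 + j4850 → |·| = √(20²+4850²) = √23522900 ≈ 4850, ∠ = arctan(4850/20) ≈ 89.76°
pole (s+485): 485 + j4850 → |·| = √(485²+4850²) = √23757725 ≈ 4874.2, ∠ = arctan(4850/485) ≈ 84.29°
pole at origin: |s| = 4850, ∠ = 90.00° (in denominator)
|G| = 500 · 4850 / 2.364e+07 ≈ 0.10258
Gain = 20 log₁₀(0.10258) ≈ -19.78 dB

-19.8 dB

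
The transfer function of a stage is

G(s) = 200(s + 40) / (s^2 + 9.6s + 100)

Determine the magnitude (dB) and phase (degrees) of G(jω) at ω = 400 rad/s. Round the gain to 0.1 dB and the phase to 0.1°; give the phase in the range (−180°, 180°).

-6.0 dB, -94.3°

At s = jω = j400:
zero (s+40): 40 + j400 → |·| = √(40²+400²) = √161600 ≈ 402, ∠ = arctan(400/40) ≈ 84.29°
quadratic: (j400)² + 9.6·j400 + 100 = -159900 + j3840 → |·| ≈ 1.5995e+05, ∠ ≈ 178.62°
|G| = 200 · 402 / 1.5995e+05 ≈ 0.50266
Gain = 20 log₁₀(0.50266) ≈ -5.97 dB
∠G = 84.29° − 178.62° = -94.33°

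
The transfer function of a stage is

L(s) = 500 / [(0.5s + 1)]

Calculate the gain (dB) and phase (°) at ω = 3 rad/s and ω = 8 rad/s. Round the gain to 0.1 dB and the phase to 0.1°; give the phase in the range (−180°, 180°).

ω = 3: 48.9 dB, -56.3°; ω = 8: 41.7 dB, -76.0°

At ω = 3 rad/s:
pole (1 + j3·0.5) = 1 + j1.5 → |·| ≈ 1.8028, ∠ ≈ 56.31°
|L| = 500 · 1 / (1.8028) ≈ 277.35
Gain = 20 log₁₀(277.35) ≈ 48.86 dB
∠L = (0°) − (56.31°) = -56.31°

At ω = 8 rad/s:
pole (1 + j8·0.5) = 1 + j4 → |·| ≈ 4.1231, ∠ ≈ 75.96°
|L| = 500 · 1 / (4.1231) ≈ 121.27
Gain = 20 log₁₀(121.27) ≈ 41.68 dB
∠L = (0°) − (75.96°) = -75.96°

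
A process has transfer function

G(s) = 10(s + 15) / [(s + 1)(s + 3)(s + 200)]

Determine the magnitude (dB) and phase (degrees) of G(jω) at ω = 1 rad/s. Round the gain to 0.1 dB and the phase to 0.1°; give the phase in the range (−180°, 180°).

At s = jω = j1:
zero (s+15): 15 + j1 → |·| = √(15²+1²) = √226 ≈ 15.033, ∠ = arctan(1/15) ≈ 3.81°
pole (s+1): 1 + j1 → |·| = √(1²+1²) = √2 ≈ 1.4142, ∠ = arctan(1/1) ≈ 45.00°
pole (s+3): 3 + j1 → |·| = √(3²+1²) = √10 ≈ 3.1623, ∠ = arctan(1/3) ≈ 18.43°
pole (s+200): 200 + j1 → |·| = √(200²+1²) = √40001 ≈ 200, ∠ = arctan(1/200) ≈ 0.29°
|G| = 10 · 15.033 / 894.42 ≈ 0.16808
Gain = 20 log₁₀(0.16808) ≈ -15.49 dB
∠G = 3.81° − 63.72° = -59.91°

-15.5 dB, -59.9°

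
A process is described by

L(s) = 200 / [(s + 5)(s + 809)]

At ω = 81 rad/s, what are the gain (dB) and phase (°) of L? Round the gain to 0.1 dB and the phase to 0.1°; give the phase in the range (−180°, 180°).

At s = jω = j81:
pole (s+5): 5 + j81 → |·| = √(5²+81²) = √6586 ≈ 81.154, ∠ = arctan(81/5) ≈ 86.47°
pole (s+809): 809 + j81 → |·| = √(809²+81²) = √661042 ≈ 813.04, ∠ = arctan(81/809) ≈ 5.72°
|L| = 200 / 65981 ≈ 0.0030312
Gain = 20 log₁₀(0.0030312) ≈ -50.37 dB
∠L = 0.00° − 92.19° = -92.19°

-50.4 dB, -92.2°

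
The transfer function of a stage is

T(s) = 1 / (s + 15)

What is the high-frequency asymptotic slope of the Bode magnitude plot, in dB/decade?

Each pole contributes −20 dB/decade at high frequency; each zero contributes +20 dB/decade.
Net: 0 zero(s) − 1 pole(s) → -20 dB/decade.

-20 dB/decade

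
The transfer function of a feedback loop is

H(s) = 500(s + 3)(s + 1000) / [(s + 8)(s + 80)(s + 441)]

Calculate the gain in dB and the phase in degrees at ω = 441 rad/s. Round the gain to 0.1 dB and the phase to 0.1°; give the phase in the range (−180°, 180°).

5.8 dB, -100.3°

At s = jω = j441:
zero (s+3): 3 + j441 → |·| = √(3²+441²) = √194490 ≈ 441.01, ∠ = arctan(441/3) ≈ 89.61°
zero (s+1000): 1000 + j441 → |·| = √(1000²+441²) = √1194481 ≈ 1092.9, ∠ = arctan(441/1000) ≈ 23.80°
pole (s+8): 8 + j441 → |·| = √(8²+441²) = √194545 ≈ 441.07, ∠ = arctan(441/8) ≈ 88.96°
pole (s+80): 80 + j441 → |·| = √(80²+441²) = √200881 ≈ 448.2, ∠ = arctan(441/80) ≈ 79.72°
pole (s+441): 441 + j441 → |·| = √(441²+441²) = √388962 ≈ 623.67, ∠ = arctan(441/441) ≈ 45.00°
|H| = 500 · 4.8198e+05 / 1.2329e+08 ≈ 1.9547
Gain = 20 log₁₀(1.9547) ≈ 5.82 dB
∠H = 113.41° − 213.68° = -100.27°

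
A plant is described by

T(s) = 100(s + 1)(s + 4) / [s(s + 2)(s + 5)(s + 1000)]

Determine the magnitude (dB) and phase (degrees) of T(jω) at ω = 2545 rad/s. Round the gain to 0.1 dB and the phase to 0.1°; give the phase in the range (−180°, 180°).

-96.9 dB, -158.5°

At s = jω = j2545:
zero (s+1): 1 + j2545 → |·| = √(1²+2545²) = √6477026 ≈ 2545, ∠ = arctan(2545/1) ≈ 89.98°
zero (s+4): 4 + j2545 → |·| = √(4²+2545²) = √6477041 ≈ 2545, ∠ = arctan(2545/4) ≈ 89.91°
pole (s+2): 2 + j2545 → |·| = √(2²+2545²) = √6477029 ≈ 2545, ∠ = arctan(2545/2) ≈ 89.95°
pole (s+5): 5 + j2545 → |·| = √(5²+2545²) = √6477050 ≈ 2545, ∠ = arctan(2545/5) ≈ 89.89°
pole (s+1000): 1000 + j2545 → |·| = √(1000²+2545²) = √7477025 ≈ 2734.4, ∠ = arctan(2545/1000) ≈ 68.55°
pole at origin: |s| = 2545, ∠ = 90.00° (in denominator)
|T| = 100 · 6.477e+06 / 4.5074e+13 ≈ 1.437e-05
Gain = 20 log₁₀(1.437e-05) ≈ -96.85 dB
∠T = 179.89° − 338.39° = -158.50°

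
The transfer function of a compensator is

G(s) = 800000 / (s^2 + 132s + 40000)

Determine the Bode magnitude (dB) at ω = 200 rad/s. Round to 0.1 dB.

At s = jω = j200:
quadratic: (j200)² + 132·j200 + 40000 = 0 + j26400 → |·| ≈ 26400, ∠ ≈ 90.00°
|G| = 800000 / 26400 ≈ 30.303
Gain = 20 log₁₀(30.303) ≈ 29.63 dB

29.6 dB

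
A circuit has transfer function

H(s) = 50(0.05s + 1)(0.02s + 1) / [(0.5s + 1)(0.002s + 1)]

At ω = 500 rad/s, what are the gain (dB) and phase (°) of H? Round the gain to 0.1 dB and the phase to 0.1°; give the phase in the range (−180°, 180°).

At ω = 500 rad/s:
zero (1 + j500·0.05) = 1 + j25 → |·| ≈ 25.02, ∠ ≈ 87.71°
zero (1 + j500·0.02) = 1 + j10 → |·| ≈ 10.05, ∠ ≈ 84.29°
pole (1 + j500·0.5) = 1 + j250 → |·| ≈ 250, ∠ ≈ 89.77°
pole (1 + j500·0.002) = 1 + j1 → |·| ≈ 1.4142, ∠ ≈ 45.00°
|H| = 50 · 25.02 · 10.05 / (250 · 1.4142) ≈ 35.561
Gain = 20 log₁₀(35.561) ≈ 31.02 dB
∠H = (87.71° + 84.29°) − (89.77° + 45.00°) = 37.23°

31.0 dB, 37.2°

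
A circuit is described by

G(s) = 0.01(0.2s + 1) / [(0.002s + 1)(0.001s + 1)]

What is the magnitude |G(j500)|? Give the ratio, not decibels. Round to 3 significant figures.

At ω = 500 rad/s:
zero (1 + j500·0.2) = 1 + j100 → |·| ≈ 100, ∠ ≈ 89.43°
pole (1 + j500·0.002) = 1 + j1 → |·| ≈ 1.4142, ∠ ≈ 45.00°
pole (1 + j500·0.001) = 1 + j0.5 → |·| ≈ 1.118, ∠ ≈ 26.57°
|G| = 0.01 · 100 / (1.4142 · 1.118) ≈ 0.63248

0.632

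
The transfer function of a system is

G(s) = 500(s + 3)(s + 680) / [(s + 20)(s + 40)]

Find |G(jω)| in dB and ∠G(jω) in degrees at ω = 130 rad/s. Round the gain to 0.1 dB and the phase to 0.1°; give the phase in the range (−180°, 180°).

At s = jω = j130:
zero (s+3): 3 + j130 → |·| = √(3²+130²) = √16909 ≈ 130.03, ∠ = arctan(130/3) ≈ 88.68°
zero (s+680): 680 + j130 → |·| = √(680²+130²) = √479300 ≈ 692.31, ∠ = arctan(130/680) ≈ 10.82°
pole (s+20): 20 + j130 → |·| = √(20²+130²) = √17300 ≈ 131.53, ∠ = arctan(130/20) ≈ 81.25°
pole (s+40): 40 + j130 → |·| = √(40²+130²) = √18500 ≈ 136.01, ∠ = arctan(130/40) ≈ 72.90°
|G| = 500 · 90021 / 17889 ≈ 2516.1
Gain = 20 log₁₀(2516.1) ≈ 68.01 dB
∠G = 99.50° − 154.15° = -54.65°

68.0 dB, -54.7°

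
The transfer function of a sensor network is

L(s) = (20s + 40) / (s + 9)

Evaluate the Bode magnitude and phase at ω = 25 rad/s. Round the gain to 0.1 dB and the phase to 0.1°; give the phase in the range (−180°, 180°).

Substitute s = j25:
Numerator: 20(j25) + 40 = 40 + j500
Denominator: (j25) + 9 = 9 + j25
|N| = √(40² + 500²) ≈ 501.6, ∠N ≈ 85.43°
|D| = √(9² + 25²) ≈ 26.571, ∠D ≈ 70.20°
|L| = 501.6 / 26.571 ≈ 18.878
Gain = 20 log₁₀(18.878) ≈ 25.52 dB
∠L = 85.43° − 70.20° = 15.23°

25.5 dB, 15.2°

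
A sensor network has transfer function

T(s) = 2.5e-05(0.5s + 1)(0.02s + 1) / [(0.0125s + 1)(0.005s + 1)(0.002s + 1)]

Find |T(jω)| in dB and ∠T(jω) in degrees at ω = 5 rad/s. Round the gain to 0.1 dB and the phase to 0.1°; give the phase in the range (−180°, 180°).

At ω = 5 rad/s:
zero (1 + j5·0.5) = 1 + j2.5 → |·| ≈ 2.6926, ∠ ≈ 68.20°
zero (1 + j5·0.02) = 1 + j0.1 → |·| ≈ 1.005, ∠ ≈ 5.71°
pole (1 + j5·0.0125) = 1 + j0.0625 → |·| ≈ 1.002, ∠ ≈ 3.58°
pole (1 + j5·0.005) = 1 + j0.025 → |·| ≈ 1.0003, ∠ ≈ 1.43°
pole (1 + j5·0.002) = 1 + j0.01 → |·| ≈ 1, ∠ ≈ 0.57°
|T| = 2.5e-05 · 2.6926 · 1.005 / (1.002 · 1.0003 · 1) ≈ 6.7496e-05
Gain = 20 log₁₀(6.7496e-05) ≈ -83.41 dB
∠T = (68.20° + 5.71°) − (3.58° + 1.43° + 0.57°) = 68.33°

-83.4 dB, 68.3°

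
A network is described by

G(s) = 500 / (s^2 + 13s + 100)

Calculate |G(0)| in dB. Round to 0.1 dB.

G(0) = 500 / 100 = 5
20 log₁₀(5) ≈ 13.98 dB

14.0 dB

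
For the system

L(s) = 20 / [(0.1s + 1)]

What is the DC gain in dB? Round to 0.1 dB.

26.0 dB

L(0) = 20 · 1 / 1 = 20
20 log₁₀(20) ≈ 26.02 dB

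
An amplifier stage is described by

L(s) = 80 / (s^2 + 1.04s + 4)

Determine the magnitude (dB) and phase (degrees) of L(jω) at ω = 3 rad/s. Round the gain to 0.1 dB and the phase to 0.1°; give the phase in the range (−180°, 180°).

22.7 dB, -148.0°

At s = jω = j3:
quadratic: (j3)² + 1.04·j3 + 4 = -5 + j3.12 → |·| ≈ 5.8936, ∠ ≈ 148.04°
|L| = 80 / 5.8936 ≈ 13.574
Gain = 20 log₁₀(13.574) ≈ 22.65 dB
∠L = 0.00° − 148.04° = -148.04°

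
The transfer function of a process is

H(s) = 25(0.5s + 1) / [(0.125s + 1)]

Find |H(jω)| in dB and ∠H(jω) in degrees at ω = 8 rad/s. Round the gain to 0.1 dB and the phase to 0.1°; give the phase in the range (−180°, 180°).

37.3 dB, 31.0°

At ω = 8 rad/s:
zero (1 + j8·0.5) = 1 + j4 → |·| ≈ 4.1231, ∠ ≈ 75.96°
pole (1 + j8·0.125) = 1 + j1 → |·| ≈ 1.4142, ∠ ≈ 45.00°
|H| = 25 · 4.1231 / (1.4142) ≈ 72.887
Gain = 20 log₁₀(72.887) ≈ 37.25 dB
∠H = (75.96°) − (45.00°) = 30.96°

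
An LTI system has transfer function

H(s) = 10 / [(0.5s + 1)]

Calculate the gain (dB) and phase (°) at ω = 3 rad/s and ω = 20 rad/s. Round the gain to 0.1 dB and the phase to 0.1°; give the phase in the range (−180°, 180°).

At ω = 3 rad/s:
pole (1 + j3·0.5) = 1 + j1.5 → |·| ≈ 1.8028, ∠ ≈ 56.31°
|H| = 10 · 1 / (1.8028) ≈ 5.5469
Gain = 20 log₁₀(5.5469) ≈ 14.88 dB
∠H = (0°) − (56.31°) = -56.31°

At ω = 20 rad/s:
pole (1 + j20·0.5) = 1 + j10 → |·| ≈ 10.05, ∠ ≈ 84.29°
|H| = 10 · 1 / (10.05) ≈ 0.99502
Gain = 20 log₁₀(0.99502) ≈ -0.04 dB
∠H = (0°) − (84.29°) = -84.29°

ω = 3: 14.9 dB, -56.3°; ω = 20: -0.0 dB, -84.3°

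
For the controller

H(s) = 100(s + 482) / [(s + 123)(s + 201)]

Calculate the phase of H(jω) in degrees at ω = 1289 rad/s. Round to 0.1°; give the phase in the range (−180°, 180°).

-96.2°

At s = jω = j1289:
zero (s+482): 482 + j1289 → |·| = √(482²+1289²) = √1893845 ≈ 1376.2, ∠ = arctan(1289/482) ≈ 69.50°
pole (s+123): 123 + j1289 → |·| = √(123²+1289²) = √1676650 ≈ 1294.9, ∠ = arctan(1289/123) ≈ 84.55°
pole (s+201): 201 + j1289 → |·| = √(201²+1289²) = √1701922 ≈ 1304.6, ∠ = arctan(1289/201) ≈ 81.14°
∠H = 69.50° − 165.69° = -96.19°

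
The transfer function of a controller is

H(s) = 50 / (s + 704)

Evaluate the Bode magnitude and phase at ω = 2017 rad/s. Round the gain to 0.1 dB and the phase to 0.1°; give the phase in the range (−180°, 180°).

-32.6 dB, -70.8°

Substitute s = j2017:
Numerator: 50 = 50 + j0
Denominator: (j2017) + 704 = 704 + j2017
|N| = √(50² + 0²) ≈ 50, ∠N ≈ 0.00°
|D| = √(704² + 2017²) ≈ 2136.3, ∠D ≈ 70.76°
|H| = 50 / 2136.3 ≈ 0.023405
Gain = 20 log₁₀(0.023405) ≈ -32.61 dB
∠H = 0.00° − 70.76° = -70.76°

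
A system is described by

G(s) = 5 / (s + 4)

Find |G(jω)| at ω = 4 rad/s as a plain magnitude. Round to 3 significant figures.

At s = jω = j4:
pole (s+4): 4 + j4 → |·| = √(4²+4²) = √32 ≈ 5.6569, ∠ = arctan(4/4) ≈ 45.00°
|G| = 5 / 5.6569 ≈ 0.88388

0.884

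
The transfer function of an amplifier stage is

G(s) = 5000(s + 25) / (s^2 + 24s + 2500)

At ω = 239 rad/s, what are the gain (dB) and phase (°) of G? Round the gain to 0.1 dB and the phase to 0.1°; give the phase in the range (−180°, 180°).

At s = jω = j239:
zero (s+25): 25 + j239 → |·| = √(25²+239²) = √57746 ≈ 240.3, ∠ = arctan(239/25) ≈ 84.03°
quadratic: (j239)² + 24·j239 + 2500 = -54621 + j5736 → |·| ≈ 54921, ∠ ≈ 174.01°
|G| = 5000 · 240.3 / 54921 ≈ 21.877
Gain = 20 log₁₀(21.877) ≈ 26.80 dB
∠G = 84.03° − 174.01° = -89.98°

26.8 dB, -90.0°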